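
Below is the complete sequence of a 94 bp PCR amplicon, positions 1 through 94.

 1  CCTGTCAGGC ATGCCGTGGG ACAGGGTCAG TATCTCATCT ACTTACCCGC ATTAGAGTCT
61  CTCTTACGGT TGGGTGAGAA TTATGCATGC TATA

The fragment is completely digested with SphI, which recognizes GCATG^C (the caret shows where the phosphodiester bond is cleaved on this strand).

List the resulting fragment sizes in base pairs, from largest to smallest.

SphI sites (GCATGC) start at positions 9, 85.
SphI cuts after base 5 of each site (before the last base), so after positions 13, 89.
Linear molecule, 2 cuts → 3 fragments:
  1–13 → 13 bp
  14–89 → 76 bp
  90–94 → 5 bp
Sorted largest to smallest: 76, 13, 5 bp.

76, 13, 5 bp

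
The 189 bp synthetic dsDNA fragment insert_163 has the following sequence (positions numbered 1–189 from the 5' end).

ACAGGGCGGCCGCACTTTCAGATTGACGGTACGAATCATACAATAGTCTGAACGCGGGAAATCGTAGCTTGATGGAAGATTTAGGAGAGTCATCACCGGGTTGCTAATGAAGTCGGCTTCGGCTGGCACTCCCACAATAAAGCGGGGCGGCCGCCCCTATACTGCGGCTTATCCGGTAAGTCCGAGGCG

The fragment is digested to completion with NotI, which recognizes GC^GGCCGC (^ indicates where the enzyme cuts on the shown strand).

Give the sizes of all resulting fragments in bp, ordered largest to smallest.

NotI sites (GCGGCCGC) start at positions 6, 147.
NotI cuts after base 2 of each site, so after positions 7, 148.
Linear molecule, 2 cuts → 3 fragments:
  1–7 → 7 bp
  8–148 → 141 bp
  149–189 → 41 bp
Sorted largest to smallest: 141, 41, 7 bp.

141, 41, 7 bp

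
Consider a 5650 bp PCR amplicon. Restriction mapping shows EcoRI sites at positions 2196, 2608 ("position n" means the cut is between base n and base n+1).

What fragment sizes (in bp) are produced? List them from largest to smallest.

3042, 2196, 412 bp

Linear molecule, 2 cuts → 3 fragments:
  2196 − 0 = 2196 bp
  2608 − 2196 = 412 bp
  5650 − 2608 = 3042 bp
Sorted largest to smallest: 3042, 2196, 412 bp.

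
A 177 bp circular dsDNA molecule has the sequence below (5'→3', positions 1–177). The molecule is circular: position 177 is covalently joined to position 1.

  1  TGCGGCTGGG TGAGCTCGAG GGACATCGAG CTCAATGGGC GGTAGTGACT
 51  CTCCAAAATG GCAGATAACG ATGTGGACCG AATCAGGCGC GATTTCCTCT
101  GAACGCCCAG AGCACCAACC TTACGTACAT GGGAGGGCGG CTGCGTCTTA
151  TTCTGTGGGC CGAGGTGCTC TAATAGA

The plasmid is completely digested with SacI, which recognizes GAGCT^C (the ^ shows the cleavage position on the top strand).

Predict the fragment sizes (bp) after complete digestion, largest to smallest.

161, 16 bp

SacI sites (GAGCTC) start at positions 12, 28.
SacI cuts after base 5 of each site (before the last base), so after positions 16, 32.
Circular molecule, 2 cuts → 2 fragments:
  17–32 → 16 bp
  33–177 then 1–16 → 145 + 16 = 161 bp
Sorted largest to smallest: 161, 16 bp.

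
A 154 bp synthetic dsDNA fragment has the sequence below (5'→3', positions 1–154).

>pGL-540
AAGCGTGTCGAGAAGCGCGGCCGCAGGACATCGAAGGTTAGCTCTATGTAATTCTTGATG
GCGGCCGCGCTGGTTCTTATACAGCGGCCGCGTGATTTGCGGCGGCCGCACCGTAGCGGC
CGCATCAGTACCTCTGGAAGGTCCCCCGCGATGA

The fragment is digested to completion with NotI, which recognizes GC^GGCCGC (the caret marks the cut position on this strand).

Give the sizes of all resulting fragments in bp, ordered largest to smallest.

44, 37, 23, 18, 18, 14 bp

NotI sites (GCGGCCGC) start at positions 17, 61, 84, 102, 116.
NotI cuts after base 2 of each site, so after positions 18, 62, 85, 103, 117.
Linear molecule, 5 cuts → 6 fragments:
  1–18 → 18 bp
  19–62 → 44 bp
  63–85 → 23 bp
  86–103 → 18 bp
  104–117 → 14 bp
  118–154 → 37 bp
Sorted largest to smallest: 44, 37, 23, 18, 18, 14 bp.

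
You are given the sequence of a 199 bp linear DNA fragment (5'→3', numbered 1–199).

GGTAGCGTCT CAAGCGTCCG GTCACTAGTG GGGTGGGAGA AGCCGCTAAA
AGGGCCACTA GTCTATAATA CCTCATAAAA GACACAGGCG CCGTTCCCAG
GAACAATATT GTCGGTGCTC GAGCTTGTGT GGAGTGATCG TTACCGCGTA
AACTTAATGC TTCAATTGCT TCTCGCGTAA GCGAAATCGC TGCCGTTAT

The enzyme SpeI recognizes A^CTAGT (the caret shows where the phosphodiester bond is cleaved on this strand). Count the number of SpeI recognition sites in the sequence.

2

ACTAGT occurs starting at positions 24, 57.
SpeI cuts at 2 sites.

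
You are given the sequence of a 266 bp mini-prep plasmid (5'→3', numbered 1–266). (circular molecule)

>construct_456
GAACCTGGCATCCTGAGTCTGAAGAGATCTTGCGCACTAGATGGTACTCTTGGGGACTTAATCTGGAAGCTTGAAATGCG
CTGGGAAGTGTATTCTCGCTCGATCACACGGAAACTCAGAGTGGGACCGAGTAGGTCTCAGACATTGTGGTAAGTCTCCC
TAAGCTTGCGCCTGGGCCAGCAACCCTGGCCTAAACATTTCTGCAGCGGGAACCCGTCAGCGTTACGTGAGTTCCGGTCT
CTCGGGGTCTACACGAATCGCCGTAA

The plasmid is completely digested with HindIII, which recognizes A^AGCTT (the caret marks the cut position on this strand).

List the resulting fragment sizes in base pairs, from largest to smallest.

HindIII sites (AAGCTT) start at positions 67, 162.
HindIII cuts after the first base of each site, so after positions 67, 162.
Circular molecule, 2 cuts → 2 fragments:
  68–162 → 95 bp
  163–266 then 1–67 → 104 + 67 = 171 bp
Sorted largest to smallest: 171, 95 bp.

171, 95 bp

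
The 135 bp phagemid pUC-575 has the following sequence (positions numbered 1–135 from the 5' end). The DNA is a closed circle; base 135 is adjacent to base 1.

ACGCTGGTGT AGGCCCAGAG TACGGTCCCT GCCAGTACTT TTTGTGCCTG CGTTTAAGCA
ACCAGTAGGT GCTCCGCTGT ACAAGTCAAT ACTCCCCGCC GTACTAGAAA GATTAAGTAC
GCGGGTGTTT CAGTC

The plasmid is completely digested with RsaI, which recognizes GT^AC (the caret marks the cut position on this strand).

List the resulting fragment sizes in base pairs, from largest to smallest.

44, 38, 22, 16, 15 bp

RsaI sites (GTAC) start at positions 20, 35, 79, 101, 117.
RsaI cuts after base 2 of each site, so after positions 21, 36, 80, 102, 118.
Circular molecule, 5 cuts → 5 fragments:
  22–36 → 15 bp
  37–80 → 44 bp
  81–102 → 22 bp
  103–118 → 16 bp
  119–135 then 1–21 → 17 + 21 = 38 bp
Sorted largest to smallest: 44, 38, 22, 16, 15 bp.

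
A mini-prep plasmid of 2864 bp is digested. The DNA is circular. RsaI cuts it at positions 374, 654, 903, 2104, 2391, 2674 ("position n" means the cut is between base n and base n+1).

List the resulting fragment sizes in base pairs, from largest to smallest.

1201, 564, 287, 283, 280, 249 bp

Circular molecule, 6 cuts → 6 fragments:
  654 − 374 = 280 bp
  903 − 654 = 249 bp
  2104 − 903 = 1201 bp
  2391 − 2104 = 287 bp
  2674 − 2391 = 283 bp
  wrap: 2864 − 2674 + 374 = 564 bp
Sorted largest to smallest: 1201, 564, 287, 283, 280, 249 bp.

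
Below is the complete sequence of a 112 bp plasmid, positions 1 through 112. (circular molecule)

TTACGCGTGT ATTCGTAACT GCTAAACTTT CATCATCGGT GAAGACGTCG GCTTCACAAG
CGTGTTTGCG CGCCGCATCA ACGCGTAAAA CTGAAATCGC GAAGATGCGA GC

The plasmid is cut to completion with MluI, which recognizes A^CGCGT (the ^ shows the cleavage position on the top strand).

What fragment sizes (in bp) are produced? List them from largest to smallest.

78, 34 bp

MluI sites (ACGCGT) start at positions 3, 81.
MluI cuts after the first base of each site, so after positions 3, 81.
Circular molecule, 2 cuts → 2 fragments:
  4–81 → 78 bp
  82–112 then 1–3 → 31 + 3 = 34 bp
Sorted largest to smallest: 78, 34 bp.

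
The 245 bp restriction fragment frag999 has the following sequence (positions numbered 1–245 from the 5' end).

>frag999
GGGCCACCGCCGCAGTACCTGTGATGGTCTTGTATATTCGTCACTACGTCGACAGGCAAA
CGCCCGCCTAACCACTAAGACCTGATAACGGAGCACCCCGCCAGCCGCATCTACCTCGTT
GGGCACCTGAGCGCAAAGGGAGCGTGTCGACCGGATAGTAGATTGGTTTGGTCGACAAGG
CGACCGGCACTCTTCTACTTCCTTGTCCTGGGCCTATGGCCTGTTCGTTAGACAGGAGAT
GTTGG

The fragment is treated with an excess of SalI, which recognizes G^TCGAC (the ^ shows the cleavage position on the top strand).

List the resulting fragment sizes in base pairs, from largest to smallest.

SalI sites (GTCGAC) start at positions 48, 146, 171.
SalI cuts after the first base of each site, so after positions 48, 146, 171.
Linear molecule, 3 cuts → 4 fragments:
  1–48 → 48 bp
  49–146 → 98 bp
  147–171 → 25 bp
  172–245 → 74 bp
Sorted largest to smallest: 98, 74, 48, 25 bp.

98, 74, 48, 25 bp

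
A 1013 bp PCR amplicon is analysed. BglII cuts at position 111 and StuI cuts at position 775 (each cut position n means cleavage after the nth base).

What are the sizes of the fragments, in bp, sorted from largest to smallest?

Combined cut positions (sorted): 111, 775.
Linear molecule, 2 cuts → 3 fragments:
  111 − 0 = 111 bp
  775 − 111 = 664 bp
  1013 − 775 = 238 bp
Sorted largest to smallest: 664, 238, 111 bp.

664, 238, 111 bp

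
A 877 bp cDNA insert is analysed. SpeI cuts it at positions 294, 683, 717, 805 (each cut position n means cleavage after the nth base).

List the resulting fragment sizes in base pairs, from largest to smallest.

Linear molecule, 4 cuts → 5 fragments:
  294 − 0 = 294 bp
  683 − 294 = 389 bp
  717 − 683 = 34 bp
  805 − 717 = 88 bp
  877 − 805 = 72 bp
Sorted largest to smallest: 389, 294, 88, 72, 34 bp.

389, 294, 88, 72, 34 bp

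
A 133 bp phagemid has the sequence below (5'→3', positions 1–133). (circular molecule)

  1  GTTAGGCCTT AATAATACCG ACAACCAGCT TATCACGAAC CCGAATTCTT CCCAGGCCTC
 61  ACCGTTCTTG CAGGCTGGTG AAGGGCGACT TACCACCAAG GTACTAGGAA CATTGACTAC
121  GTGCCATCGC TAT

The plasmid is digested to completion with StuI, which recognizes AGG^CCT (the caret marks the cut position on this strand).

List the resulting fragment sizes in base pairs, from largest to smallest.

StuI sites (AGGCCT) start at positions 4, 54.
StuI cuts after base 3 of each site, so after positions 6, 56.
Circular molecule, 2 cuts → 2 fragments:
  7–56 → 50 bp
  57–133 then 1–6 → 77 + 6 = 83 bp
Sorted largest to smallest: 83, 50 bp.

83, 50 bp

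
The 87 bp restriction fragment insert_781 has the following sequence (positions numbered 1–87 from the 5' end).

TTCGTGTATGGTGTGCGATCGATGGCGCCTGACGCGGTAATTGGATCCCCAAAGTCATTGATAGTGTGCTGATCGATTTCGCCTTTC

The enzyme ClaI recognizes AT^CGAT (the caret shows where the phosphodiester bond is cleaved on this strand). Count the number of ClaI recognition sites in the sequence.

ATCGAT occurs starting at positions 18, 72.
ClaI cuts at 2 sites.

2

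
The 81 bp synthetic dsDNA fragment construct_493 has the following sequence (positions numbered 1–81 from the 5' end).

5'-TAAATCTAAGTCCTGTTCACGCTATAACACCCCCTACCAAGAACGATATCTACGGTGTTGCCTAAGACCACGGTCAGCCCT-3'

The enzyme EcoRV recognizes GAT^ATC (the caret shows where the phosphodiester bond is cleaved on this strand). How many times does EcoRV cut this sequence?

1

GATATC occurs starting at position 45.
EcoRV cuts at 1 site.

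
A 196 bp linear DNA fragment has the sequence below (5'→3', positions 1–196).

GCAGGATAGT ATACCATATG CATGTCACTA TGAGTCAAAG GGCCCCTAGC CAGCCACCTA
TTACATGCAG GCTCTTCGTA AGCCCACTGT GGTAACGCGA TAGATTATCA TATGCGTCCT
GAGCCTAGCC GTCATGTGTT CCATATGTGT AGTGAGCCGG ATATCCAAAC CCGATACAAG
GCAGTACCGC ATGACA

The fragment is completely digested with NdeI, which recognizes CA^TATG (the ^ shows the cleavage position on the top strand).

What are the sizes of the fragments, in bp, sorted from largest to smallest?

NdeI sites (CATATG) start at positions 15, 109, 142.
NdeI cuts after base 2 of each site, so after positions 16, 110, 143.
Linear molecule, 3 cuts → 4 fragments:
  1–16 → 16 bp
  17–110 → 94 bp
  111–143 → 33 bp
  144–196 → 53 bp
Sorted largest to smallest: 94, 53, 33, 16 bp.

94, 53, 33, 16 bp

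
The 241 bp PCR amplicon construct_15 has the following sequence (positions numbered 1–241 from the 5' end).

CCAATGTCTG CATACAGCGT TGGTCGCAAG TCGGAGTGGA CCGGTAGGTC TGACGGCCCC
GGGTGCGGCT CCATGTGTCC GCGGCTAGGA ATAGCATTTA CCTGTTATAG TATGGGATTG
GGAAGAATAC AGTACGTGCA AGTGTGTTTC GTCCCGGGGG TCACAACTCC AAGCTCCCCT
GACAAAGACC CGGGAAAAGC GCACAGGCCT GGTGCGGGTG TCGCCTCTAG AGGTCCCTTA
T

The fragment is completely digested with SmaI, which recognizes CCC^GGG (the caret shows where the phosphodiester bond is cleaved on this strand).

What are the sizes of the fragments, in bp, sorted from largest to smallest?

95, 60, 50, 36 bp

SmaI sites (CCCGGG) start at positions 58, 153, 189.
SmaI cuts after base 3 of each site, so after positions 60, 155, 191.
Linear molecule, 3 cuts → 4 fragments:
  1–60 → 60 bp
  61–155 → 95 bp
  156–191 → 36 bp
  192–241 → 50 bp
Sorted largest to smallest: 95, 60, 50, 36 bp.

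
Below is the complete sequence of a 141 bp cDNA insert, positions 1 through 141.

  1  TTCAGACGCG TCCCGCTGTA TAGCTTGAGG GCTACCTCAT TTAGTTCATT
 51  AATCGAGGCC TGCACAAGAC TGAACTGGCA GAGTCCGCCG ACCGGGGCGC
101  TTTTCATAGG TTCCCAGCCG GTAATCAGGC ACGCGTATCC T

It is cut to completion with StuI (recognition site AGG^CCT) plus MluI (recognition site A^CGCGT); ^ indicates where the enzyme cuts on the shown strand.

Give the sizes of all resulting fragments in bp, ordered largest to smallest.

73, 52, 10, 6 bp

The StuI site (AGGCCT) starts at position 56.
StuI cuts after base 3 of each site, so after position 58.
MluI sites (ACGCGT) start at positions 6, 131.
MluI cuts after the first base of each site, so after positions 6, 131.
Combined cut positions: 6, 58, 131.
Linear molecule, 3 cuts → 4 fragments:
  1–6 → 6 bp
  7–58 → 52 bp
  59–131 → 73 bp
  132–141 → 10 bp
Sorted largest to smallest: 73, 52, 10, 6 bp.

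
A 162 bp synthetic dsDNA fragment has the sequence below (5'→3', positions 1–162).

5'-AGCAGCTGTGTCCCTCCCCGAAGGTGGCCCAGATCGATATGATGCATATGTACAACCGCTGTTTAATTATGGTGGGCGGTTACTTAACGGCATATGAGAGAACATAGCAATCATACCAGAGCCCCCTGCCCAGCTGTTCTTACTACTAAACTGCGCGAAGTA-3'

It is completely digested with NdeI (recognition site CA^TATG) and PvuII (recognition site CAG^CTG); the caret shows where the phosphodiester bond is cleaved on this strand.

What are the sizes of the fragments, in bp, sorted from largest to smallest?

46, 41, 41, 29, 5 bp

NdeI sites (CATATG) start at positions 45, 91.
NdeI cuts after base 2 of each site, so after positions 46, 92.
PvuII sites (CAGCTG) start at positions 3, 131.
PvuII cuts after base 3 of each site, so after positions 5, 133.
Combined cut positions: 5, 46, 92, 133.
Linear molecule, 4 cuts → 5 fragments:
  1–5 → 5 bp
  6–46 → 41 bp
  47–92 → 46 bp
  93–133 → 41 bp
  134–162 → 29 bp
Sorted largest to smallest: 46, 41, 41, 29, 5 bp.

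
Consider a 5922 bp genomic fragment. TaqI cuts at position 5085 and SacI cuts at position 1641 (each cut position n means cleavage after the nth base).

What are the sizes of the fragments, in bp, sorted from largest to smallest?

Combined cut positions (sorted): 1641, 5085.
Linear molecule, 2 cuts → 3 fragments:
  1641 − 0 = 1641 bp
  5085 − 1641 = 3444 bp
  5922 − 5085 = 837 bp
Sorted largest to smallest: 3444, 1641, 837 bp.

3444, 1641, 837 bp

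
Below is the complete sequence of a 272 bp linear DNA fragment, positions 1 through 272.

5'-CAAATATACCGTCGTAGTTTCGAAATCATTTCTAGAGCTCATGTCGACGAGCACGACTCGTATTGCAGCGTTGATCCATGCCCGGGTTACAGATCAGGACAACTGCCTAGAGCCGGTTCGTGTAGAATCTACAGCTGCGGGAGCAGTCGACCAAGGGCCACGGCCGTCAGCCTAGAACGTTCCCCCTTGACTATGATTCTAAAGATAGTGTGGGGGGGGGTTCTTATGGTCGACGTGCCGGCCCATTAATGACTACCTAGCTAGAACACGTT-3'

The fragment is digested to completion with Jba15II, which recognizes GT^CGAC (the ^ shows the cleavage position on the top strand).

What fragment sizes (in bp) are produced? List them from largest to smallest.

103, 83, 44, 42 bp

Jba15II sites (GTCGAC) start at positions 43, 146, 229.
Jba15II cuts after base 2 of each site, so after positions 44, 147, 230.
Linear molecule, 3 cuts → 4 fragments:
  1–44 → 44 bp
  45–147 → 103 bp
  148–230 → 83 bp
  231–272 → 42 bp
Sorted largest to smallest: 103, 83, 44, 42 bp.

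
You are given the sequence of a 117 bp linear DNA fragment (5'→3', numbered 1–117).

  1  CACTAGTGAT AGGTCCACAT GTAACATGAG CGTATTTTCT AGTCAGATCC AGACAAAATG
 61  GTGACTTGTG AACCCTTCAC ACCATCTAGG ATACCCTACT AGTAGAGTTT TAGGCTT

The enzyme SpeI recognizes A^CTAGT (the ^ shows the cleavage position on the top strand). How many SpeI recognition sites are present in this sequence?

ACTAGT occurs starting at positions 2, 98.
SpeI cuts at 2 sites.

2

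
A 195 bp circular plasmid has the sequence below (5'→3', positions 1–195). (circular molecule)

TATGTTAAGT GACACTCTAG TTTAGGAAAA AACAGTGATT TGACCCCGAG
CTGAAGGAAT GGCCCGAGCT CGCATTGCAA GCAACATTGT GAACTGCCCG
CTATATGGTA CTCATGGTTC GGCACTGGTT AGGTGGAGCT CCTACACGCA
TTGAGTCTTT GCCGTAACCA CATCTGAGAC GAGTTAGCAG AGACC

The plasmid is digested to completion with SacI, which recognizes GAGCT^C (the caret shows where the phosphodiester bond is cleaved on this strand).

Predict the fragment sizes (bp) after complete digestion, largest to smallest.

125, 70 bp

SacI sites (GAGCTC) start at positions 66, 136.
SacI cuts after base 5 of each site (before the last base), so after positions 70, 140.
Circular molecule, 2 cuts → 2 fragments:
  71–140 → 70 bp
  141–195 then 1–70 → 55 + 70 = 125 bp
Sorted largest to smallest: 125, 70 bp.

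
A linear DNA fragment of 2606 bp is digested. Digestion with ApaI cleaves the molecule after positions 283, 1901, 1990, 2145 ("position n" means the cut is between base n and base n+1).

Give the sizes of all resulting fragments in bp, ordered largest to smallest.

1618, 461, 283, 155, 89 bp

Linear molecule, 4 cuts → 5 fragments:
  283 − 0 = 283 bp
  1901 − 283 = 1618 bp
  1990 − 1901 = 89 bp
  2145 − 1990 = 155 bp
  2606 − 2145 = 461 bp
Sorted largest to smallest: 1618, 461, 283, 155, 89 bp.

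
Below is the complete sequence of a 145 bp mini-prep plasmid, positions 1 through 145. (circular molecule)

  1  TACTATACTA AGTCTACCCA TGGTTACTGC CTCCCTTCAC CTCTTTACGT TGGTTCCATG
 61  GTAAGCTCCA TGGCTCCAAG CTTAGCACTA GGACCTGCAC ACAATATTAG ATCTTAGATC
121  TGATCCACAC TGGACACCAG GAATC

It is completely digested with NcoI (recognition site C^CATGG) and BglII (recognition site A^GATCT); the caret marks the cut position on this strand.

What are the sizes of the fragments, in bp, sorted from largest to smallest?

47, 41, 38, 12, 7 bp

NcoI sites (CCATGG) start at positions 18, 56, 68.
NcoI cuts after the first base of each site, so after positions 18, 56, 68.
BglII sites (AGATCT) start at positions 109, 116.
BglII cuts after the first base of each site, so after positions 109, 116.
Combined cut positions: 18, 56, 68, 109, 116.
Circular molecule, 5 cuts → 5 fragments:
  19–56 → 38 bp
  57–68 → 12 bp
  69–109 → 41 bp
  110–116 → 7 bp
  117–145 then 1–18 → 29 + 18 = 47 bp
Sorted largest to smallest: 47, 41, 38, 12, 7 bp.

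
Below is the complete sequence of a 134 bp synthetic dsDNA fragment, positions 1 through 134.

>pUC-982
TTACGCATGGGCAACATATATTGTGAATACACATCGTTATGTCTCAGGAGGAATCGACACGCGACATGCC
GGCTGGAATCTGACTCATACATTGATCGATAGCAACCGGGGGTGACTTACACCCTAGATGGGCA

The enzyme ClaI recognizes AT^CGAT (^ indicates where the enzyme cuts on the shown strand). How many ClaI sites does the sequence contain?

ATCGAT occurs starting at position 95.
ClaI cuts at 1 site.

1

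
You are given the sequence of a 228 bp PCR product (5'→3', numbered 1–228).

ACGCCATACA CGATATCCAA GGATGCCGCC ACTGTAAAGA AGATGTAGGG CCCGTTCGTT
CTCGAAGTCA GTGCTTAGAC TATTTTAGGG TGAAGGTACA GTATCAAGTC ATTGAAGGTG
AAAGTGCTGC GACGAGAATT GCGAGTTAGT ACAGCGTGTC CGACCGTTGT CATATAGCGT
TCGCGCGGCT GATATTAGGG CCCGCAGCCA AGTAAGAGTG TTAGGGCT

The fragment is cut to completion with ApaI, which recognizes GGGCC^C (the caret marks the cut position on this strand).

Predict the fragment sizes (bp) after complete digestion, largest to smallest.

150, 52, 26 bp

ApaI sites (GGGCCC) start at positions 48, 198.
ApaI cuts after base 5 of each site (before the last base), so after positions 52, 202.
Linear molecule, 2 cuts → 3 fragments:
  1–52 → 52 bp
  53–202 → 150 bp
  203–228 → 26 bp
Sorted largest to smallest: 150, 52, 26 bp.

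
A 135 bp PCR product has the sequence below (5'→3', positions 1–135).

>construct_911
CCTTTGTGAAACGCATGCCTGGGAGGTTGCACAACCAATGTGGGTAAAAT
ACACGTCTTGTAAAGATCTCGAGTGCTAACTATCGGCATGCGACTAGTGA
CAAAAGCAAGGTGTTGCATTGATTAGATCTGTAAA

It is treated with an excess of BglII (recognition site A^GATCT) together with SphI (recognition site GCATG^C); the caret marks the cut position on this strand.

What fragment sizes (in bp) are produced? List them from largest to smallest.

BglII sites (AGATCT) start at positions 64, 125.
BglII cuts after the first base of each site, so after positions 64, 125.
SphI sites (GCATGC) start at positions 13, 86.
SphI cuts after base 5 of each site (before the last base), so after positions 17, 90.
Combined cut positions: 17, 64, 90, 125.
Linear molecule, 4 cuts → 5 fragments:
  1–17 → 17 bp
  18–64 → 47 bp
  65–90 → 26 bp
  91–125 → 35 bp
  126–135 → 10 bp
Sorted largest to smallest: 47, 35, 26, 17, 10 bp.

47, 35, 26, 17, 10 bp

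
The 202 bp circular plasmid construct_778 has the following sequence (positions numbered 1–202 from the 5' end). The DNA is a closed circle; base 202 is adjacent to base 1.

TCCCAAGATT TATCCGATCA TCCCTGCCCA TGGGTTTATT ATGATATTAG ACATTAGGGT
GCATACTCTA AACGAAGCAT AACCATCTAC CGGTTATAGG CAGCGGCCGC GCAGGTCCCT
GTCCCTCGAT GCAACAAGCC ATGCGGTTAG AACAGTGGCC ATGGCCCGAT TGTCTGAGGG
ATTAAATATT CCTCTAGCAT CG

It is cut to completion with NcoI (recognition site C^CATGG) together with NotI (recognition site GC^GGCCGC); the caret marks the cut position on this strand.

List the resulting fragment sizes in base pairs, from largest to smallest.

NcoI sites (CCATGG) start at positions 28, 159.
NcoI cuts after the first base of each site, so after positions 28, 159.
The NotI site (GCGGCCGC) starts at position 103.
NotI cuts after base 2 of each site, so after position 104.
Combined cut positions: 28, 104, 159.
Circular molecule, 3 cuts → 3 fragments:
  29–104 → 76 bp
  105–159 → 55 bp
  160–202 then 1–28 → 43 + 28 = 71 bp
Sorted largest to smallest: 76, 71, 55 bp.

76, 71, 55 bp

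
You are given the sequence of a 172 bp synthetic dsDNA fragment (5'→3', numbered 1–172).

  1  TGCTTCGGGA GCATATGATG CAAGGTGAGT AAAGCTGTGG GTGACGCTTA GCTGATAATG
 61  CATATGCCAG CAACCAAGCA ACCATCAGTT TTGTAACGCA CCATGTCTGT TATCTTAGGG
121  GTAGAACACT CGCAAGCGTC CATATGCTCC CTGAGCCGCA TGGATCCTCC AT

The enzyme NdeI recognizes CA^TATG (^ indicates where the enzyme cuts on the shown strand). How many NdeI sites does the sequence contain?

CATATG occurs starting at positions 12, 61, 141.
NdeI cuts at 3 sites.

3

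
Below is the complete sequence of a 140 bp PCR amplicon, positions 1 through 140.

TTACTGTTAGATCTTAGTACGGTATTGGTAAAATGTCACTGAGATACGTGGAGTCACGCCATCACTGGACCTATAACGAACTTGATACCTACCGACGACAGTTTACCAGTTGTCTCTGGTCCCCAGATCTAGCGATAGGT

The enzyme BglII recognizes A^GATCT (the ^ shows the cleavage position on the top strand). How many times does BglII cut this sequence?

AGATCT occurs starting at positions 9, 125.
BglII cuts at 2 sites.

2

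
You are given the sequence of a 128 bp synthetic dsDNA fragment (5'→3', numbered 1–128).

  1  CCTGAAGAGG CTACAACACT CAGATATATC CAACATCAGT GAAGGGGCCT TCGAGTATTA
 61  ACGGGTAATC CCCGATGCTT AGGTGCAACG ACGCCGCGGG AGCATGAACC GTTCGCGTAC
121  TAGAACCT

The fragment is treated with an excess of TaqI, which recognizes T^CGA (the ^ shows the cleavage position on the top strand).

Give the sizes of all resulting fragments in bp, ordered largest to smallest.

The TaqI site (TCGA) starts at position 51.
TaqI cuts after the first base of each site, so after position 51.
Linear molecule, 1 cut → 2 fragments:
  1–51 → 51 bp
  52–128 → 77 bp
Sorted largest to smallest: 77, 51 bp.

77, 51 bp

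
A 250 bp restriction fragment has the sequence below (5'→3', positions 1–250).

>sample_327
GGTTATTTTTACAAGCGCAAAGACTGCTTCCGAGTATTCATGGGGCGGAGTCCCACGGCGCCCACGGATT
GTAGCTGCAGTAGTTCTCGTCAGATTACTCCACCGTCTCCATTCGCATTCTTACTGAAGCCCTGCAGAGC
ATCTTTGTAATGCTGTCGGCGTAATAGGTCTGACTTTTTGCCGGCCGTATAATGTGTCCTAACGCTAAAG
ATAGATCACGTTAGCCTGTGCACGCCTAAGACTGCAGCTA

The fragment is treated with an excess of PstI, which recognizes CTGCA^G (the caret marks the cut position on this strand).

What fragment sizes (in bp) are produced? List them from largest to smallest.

PstI sites (CTGCAG) start at positions 75, 132, 242.
PstI cuts after base 5 of each site (before the last base), so after positions 79, 136, 246.
Linear molecule, 3 cuts → 4 fragments:
  1–79 → 79 bp
  80–136 → 57 bp
  137–246 → 110 bp
  247–250 → 4 bp
Sorted largest to smallest: 110, 79, 57, 4 bp.

110, 79, 57, 4 bp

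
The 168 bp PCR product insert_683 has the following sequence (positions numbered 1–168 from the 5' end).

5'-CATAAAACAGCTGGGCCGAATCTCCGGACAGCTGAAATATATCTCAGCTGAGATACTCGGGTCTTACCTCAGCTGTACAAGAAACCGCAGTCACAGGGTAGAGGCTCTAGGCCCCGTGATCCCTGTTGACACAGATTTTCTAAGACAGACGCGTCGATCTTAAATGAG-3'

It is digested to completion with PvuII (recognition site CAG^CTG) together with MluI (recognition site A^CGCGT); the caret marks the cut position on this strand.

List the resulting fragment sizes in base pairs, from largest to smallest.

77, 25, 21, 19, 16, 10 bp

PvuII sites (CAGCTG) start at positions 8, 29, 45, 70.
PvuII cuts after base 3 of each site, so after positions 10, 31, 47, 72.
The MluI site (ACGCGT) starts at position 149.
MluI cuts after the first base of each site, so after position 149.
Combined cut positions: 10, 31, 47, 72, 149.
Linear molecule, 5 cuts → 6 fragments:
  1–10 → 10 bp
  11–31 → 21 bp
  32–47 → 16 bp
  48–72 → 25 bp
  73–149 → 77 bp
  150–168 → 19 bp
Sorted largest to smallest: 77, 25, 21, 19, 16, 10 bp.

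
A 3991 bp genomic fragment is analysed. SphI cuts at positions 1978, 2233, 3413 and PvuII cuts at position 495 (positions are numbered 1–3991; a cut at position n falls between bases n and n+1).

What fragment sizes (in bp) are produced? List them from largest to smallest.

Combined cut positions (sorted): 495, 1978, 2233, 3413.
Linear molecule, 4 cuts → 5 fragments:
  495 − 0 = 495 bp
  1978 − 495 = 1483 bp
  2233 − 1978 = 255 bp
  3413 − 2233 = 1180 bp
  3991 − 3413 = 578 bp
Sorted largest to smallest: 1483, 1180, 578, 495, 255 bp.

1483, 1180, 578, 495, 255 bp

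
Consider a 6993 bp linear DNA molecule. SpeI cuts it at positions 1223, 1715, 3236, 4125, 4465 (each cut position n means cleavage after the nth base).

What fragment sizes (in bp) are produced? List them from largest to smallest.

2528, 1521, 1223, 889, 492, 340 bp

Linear molecule, 5 cuts → 6 fragments:
  1223 − 0 = 1223 bp
  1715 − 1223 = 492 bp
  3236 − 1715 = 1521 bp
  4125 − 3236 = 889 bp
  4465 − 4125 = 340 bp
  6993 − 4465 = 2528 bp
Sorted largest to smallest: 2528, 1521, 1223, 889, 492, 340 bp.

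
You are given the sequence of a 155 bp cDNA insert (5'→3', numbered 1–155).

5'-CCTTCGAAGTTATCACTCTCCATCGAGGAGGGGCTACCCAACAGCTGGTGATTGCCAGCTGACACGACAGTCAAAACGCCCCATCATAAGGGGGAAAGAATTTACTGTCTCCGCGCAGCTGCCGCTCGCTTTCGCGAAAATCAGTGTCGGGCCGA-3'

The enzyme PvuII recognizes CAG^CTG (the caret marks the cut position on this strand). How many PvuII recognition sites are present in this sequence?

CAGCTG occurs starting at positions 42, 56, 116.
PvuII cuts at 3 sites.

3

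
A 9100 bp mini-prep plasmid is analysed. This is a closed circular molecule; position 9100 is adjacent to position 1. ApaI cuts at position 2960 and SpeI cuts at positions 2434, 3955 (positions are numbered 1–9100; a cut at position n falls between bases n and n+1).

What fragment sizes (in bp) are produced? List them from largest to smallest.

Combined cut positions (sorted): 2434, 2960, 3955.
Circular molecule, 3 cuts → 3 fragments:
  2960 − 2434 = 526 bp
  3955 − 2960 = 995 bp
  wrap: 9100 − 3955 + 2434 = 7579 bp
Sorted largest to smallest: 7579, 995, 526 bp.

7579, 995, 526 bp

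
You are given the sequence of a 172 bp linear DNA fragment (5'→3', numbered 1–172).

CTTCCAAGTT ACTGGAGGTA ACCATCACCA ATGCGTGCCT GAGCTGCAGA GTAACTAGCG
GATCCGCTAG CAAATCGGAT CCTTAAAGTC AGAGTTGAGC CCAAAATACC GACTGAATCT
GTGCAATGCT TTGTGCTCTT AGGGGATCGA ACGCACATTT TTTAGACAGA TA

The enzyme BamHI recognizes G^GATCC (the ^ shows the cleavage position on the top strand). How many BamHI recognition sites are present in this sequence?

GGATCC occurs starting at positions 60, 77.
BamHI cuts at 2 sites.

2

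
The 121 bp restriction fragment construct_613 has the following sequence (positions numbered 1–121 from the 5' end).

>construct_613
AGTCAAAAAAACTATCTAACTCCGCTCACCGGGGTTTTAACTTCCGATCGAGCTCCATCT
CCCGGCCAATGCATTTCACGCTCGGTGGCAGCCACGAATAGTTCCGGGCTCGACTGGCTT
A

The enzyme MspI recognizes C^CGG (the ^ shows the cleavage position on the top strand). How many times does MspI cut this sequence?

3

CCGG occurs starting at positions 29, 62, 104.
MspI cuts at 3 sites.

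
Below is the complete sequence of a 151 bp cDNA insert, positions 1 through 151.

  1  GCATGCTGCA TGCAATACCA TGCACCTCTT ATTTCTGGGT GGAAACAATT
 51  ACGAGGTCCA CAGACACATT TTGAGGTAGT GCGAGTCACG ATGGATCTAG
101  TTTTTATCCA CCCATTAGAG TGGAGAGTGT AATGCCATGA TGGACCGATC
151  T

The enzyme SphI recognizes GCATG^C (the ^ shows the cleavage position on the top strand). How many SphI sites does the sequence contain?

2

GCATGC occurs starting at positions 1, 8.
SphI cuts at 2 sites.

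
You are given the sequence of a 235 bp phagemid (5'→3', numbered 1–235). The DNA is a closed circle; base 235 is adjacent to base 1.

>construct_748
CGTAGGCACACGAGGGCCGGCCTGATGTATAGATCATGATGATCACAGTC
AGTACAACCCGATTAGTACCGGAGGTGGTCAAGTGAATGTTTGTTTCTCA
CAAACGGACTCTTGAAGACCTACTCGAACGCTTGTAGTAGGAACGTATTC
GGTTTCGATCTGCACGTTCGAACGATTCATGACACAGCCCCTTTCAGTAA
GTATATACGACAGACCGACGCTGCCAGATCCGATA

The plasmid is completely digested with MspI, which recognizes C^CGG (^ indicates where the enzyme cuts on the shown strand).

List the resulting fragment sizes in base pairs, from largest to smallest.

183, 52 bp

MspI sites (CCGG) start at positions 17, 69.
MspI cuts after the first base of each site, so after positions 17, 69.
Circular molecule, 2 cuts → 2 fragments:
  18–69 → 52 bp
  70–235 then 1–17 → 166 + 17 = 183 bp
Sorted largest to smallest: 183, 52 bp.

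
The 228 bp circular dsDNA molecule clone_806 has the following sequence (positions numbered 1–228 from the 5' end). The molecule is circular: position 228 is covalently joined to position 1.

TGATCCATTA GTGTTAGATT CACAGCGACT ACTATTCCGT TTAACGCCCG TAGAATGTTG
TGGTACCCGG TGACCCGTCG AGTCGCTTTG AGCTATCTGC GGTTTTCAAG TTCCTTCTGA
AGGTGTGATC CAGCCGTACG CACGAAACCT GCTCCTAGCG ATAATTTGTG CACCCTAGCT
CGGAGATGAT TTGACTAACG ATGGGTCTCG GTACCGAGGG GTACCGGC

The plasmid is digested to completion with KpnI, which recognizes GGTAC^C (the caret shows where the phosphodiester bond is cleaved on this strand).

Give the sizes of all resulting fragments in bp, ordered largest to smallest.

KpnI sites (GGTACC) start at positions 62, 210, 220.
KpnI cuts after base 5 of each site (before the last base), so after positions 66, 214, 224.
Circular molecule, 3 cuts → 3 fragments:
  67–214 → 148 bp
  215–224 → 10 bp
  225–228 then 1–66 → 4 + 66 = 70 bp
Sorted largest to smallest: 148, 70, 10 bp.

148, 70, 10 bp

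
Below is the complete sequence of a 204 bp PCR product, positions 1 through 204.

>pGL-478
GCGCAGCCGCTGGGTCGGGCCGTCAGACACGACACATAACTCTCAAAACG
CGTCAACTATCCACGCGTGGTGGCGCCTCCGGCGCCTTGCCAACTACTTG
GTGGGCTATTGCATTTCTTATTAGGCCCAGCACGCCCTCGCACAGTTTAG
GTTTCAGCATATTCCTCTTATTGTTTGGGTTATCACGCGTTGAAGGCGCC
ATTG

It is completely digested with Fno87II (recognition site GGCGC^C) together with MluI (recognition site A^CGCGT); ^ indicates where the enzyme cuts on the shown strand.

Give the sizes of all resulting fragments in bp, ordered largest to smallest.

Fno87II sites (GGCGCC) start at positions 72, 81, 195.
Fno87II cuts after base 5 of each site (before the last base), so after positions 76, 85, 199.
MluI sites (ACGCGT) start at positions 48, 63, 185.
MluI cuts after the first base of each site, so after positions 48, 63, 185.
Combined cut positions: 48, 63, 76, 85, 185, 199.
Linear molecule, 6 cuts → 7 fragments:
  1–48 → 48 bp
  49–63 → 15 bp
  64–76 → 13 bp
  77–85 → 9 bp
  86–185 → 100 bp
  186–199 → 14 bp
  200–204 → 5 bp
Sorted largest to smallest: 100, 48, 15, 14, 13, 9, 5 bp.

100, 48, 15, 14, 13, 9, 5 bp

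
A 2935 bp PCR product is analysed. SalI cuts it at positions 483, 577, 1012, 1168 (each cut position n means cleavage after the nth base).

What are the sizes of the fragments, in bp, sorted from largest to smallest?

1767, 483, 435, 156, 94 bp

Linear molecule, 4 cuts → 5 fragments:
  483 − 0 = 483 bp
  577 − 483 = 94 bp
  1012 − 577 = 435 bp
  1168 − 1012 = 156 bp
  2935 − 1168 = 1767 bp
Sorted largest to smallest: 1767, 483, 435, 156, 94 bp.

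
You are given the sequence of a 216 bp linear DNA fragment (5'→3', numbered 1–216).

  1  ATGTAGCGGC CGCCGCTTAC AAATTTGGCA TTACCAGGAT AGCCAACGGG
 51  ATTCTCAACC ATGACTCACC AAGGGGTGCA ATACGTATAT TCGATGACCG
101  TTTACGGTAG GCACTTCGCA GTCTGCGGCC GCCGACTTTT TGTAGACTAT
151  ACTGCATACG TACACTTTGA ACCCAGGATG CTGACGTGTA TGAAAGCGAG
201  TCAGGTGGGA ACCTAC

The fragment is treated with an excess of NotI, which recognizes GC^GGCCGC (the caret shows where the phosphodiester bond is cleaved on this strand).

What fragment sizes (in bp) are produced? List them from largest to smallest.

NotI sites (GCGGCCGC) start at positions 6, 125.
NotI cuts after base 2 of each site, so after positions 7, 126.
Linear molecule, 2 cuts → 3 fragments:
  1–7 → 7 bp
  8–126 → 119 bp
  127–216 → 90 bp
Sorted largest to smallest: 119, 90, 7 bp.

119, 90, 7 bp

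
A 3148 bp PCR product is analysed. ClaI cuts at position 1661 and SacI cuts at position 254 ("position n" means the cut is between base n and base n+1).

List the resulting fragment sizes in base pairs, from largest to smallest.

Combined cut positions (sorted): 254, 1661.
Linear molecule, 2 cuts → 3 fragments:
  254 − 0 = 254 bp
  1661 − 254 = 1407 bp
  3148 − 1661 = 1487 bp
Sorted largest to smallest: 1487, 1407, 254 bp.

1487, 1407, 254 bp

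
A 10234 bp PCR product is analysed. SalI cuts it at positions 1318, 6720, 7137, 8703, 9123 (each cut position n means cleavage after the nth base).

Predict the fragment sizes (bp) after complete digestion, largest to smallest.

Linear molecule, 5 cuts → 6 fragments:
  1318 − 0 = 1318 bp
  6720 − 1318 = 5402 bp
  7137 − 6720 = 417 bp
  8703 − 7137 = 1566 bp
  9123 − 8703 = 420 bp
  10234 − 9123 = 1111 bp
Sorted largest to smallest: 5402, 1566, 1318, 1111, 420, 417 bp.

5402, 1566, 1318, 1111, 420, 417 bp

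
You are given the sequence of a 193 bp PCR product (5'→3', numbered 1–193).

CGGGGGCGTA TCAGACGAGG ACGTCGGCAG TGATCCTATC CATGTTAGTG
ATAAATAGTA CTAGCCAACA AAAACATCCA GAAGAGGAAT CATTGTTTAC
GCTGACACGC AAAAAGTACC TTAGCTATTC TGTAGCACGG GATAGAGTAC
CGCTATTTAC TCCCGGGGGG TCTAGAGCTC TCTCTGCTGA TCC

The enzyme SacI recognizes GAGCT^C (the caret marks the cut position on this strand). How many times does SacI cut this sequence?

GAGCTC occurs starting at position 175.
SacI cuts at 1 site.

1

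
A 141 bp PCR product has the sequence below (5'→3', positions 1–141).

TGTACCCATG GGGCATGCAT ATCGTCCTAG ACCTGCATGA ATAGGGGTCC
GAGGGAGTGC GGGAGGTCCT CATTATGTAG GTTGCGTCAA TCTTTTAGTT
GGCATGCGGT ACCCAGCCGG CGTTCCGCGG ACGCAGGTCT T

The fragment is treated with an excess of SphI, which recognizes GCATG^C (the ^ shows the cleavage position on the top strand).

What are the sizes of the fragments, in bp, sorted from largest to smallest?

89, 35, 17 bp

SphI sites (GCATGC) start at positions 13, 102.
SphI cuts after base 5 of each site (before the last base), so after positions 17, 106.
Linear molecule, 2 cuts → 3 fragments:
  1–17 → 17 bp
  18–106 → 89 bp
  107–141 → 35 bp
Sorted largest to smallest: 89, 35, 17 bp.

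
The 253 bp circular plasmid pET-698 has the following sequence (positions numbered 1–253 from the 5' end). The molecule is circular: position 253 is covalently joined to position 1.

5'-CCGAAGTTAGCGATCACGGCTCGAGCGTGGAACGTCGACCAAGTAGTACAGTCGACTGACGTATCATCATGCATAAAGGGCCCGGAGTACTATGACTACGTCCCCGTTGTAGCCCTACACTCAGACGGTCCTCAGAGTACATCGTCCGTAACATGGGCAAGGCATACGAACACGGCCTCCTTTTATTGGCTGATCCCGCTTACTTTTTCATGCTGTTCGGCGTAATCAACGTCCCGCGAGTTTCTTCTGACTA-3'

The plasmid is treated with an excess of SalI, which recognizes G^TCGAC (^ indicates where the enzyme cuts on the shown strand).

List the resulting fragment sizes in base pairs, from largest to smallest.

236, 17 bp

SalI sites (GTCGAC) start at positions 34, 51.
SalI cuts after the first base of each site, so after positions 34, 51.
Circular molecule, 2 cuts → 2 fragments:
  35–51 → 17 bp
  52–253 then 1–34 → 202 + 34 = 236 bp
Sorted largest to smallest: 236, 17 bp.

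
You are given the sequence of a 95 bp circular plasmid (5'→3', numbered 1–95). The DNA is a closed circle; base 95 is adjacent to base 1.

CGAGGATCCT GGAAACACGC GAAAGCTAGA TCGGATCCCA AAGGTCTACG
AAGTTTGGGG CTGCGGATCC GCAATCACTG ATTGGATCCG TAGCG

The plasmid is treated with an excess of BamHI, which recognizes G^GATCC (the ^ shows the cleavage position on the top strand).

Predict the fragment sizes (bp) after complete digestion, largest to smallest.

BamHI sites (GGATCC) start at positions 4, 33, 65, 84.
BamHI cuts after the first base of each site, so after positions 4, 33, 65, 84.
Circular molecule, 4 cuts → 4 fragments:
  5–33 → 29 bp
  34–65 → 32 bp
  66–84 → 19 bp
  85–95 then 1–4 → 11 + 4 = 15 bp
Sorted largest to smallest: 32, 29, 19, 15 bp.

32, 29, 19, 15 bp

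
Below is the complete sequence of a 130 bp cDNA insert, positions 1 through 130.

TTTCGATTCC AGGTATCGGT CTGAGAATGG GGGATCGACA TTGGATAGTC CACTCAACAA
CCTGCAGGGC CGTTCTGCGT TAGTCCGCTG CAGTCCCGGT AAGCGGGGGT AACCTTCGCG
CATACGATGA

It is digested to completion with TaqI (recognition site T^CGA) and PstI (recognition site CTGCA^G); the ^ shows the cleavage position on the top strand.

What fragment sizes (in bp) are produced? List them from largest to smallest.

38, 32, 31, 26, 3 bp

TaqI sites (TCGA) start at positions 3, 35.
TaqI cuts after the first base of each site, so after positions 3, 35.
PstI sites (CTGCAG) start at positions 62, 88.
PstI cuts after base 5 of each site (before the last base), so after positions 66, 92.
Combined cut positions: 3, 35, 66, 92.
Linear molecule, 4 cuts → 5 fragments:
  1–3 → 3 bp
  4–35 → 32 bp
  36–66 → 31 bp
  67–92 → 26 bp
  93–130 → 38 bp
Sorted largest to smallest: 38, 32, 31, 26, 3 bp.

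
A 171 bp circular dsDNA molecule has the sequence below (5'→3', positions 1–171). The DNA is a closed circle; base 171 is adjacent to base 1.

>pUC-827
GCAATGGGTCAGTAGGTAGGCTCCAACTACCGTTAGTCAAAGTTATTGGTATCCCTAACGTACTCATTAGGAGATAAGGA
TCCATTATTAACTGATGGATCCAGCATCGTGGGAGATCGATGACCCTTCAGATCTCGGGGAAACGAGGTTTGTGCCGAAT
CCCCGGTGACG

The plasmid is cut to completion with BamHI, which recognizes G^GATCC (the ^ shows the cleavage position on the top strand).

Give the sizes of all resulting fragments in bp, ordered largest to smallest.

BamHI sites (GGATCC) start at positions 78, 97.
BamHI cuts after the first base of each site, so after positions 78, 97.
Circular molecule, 2 cuts → 2 fragments:
  79–97 → 19 bp
  98–171 then 1–78 → 74 + 78 = 152 bp
Sorted largest to smallest: 152, 19 bp.

152, 19 bp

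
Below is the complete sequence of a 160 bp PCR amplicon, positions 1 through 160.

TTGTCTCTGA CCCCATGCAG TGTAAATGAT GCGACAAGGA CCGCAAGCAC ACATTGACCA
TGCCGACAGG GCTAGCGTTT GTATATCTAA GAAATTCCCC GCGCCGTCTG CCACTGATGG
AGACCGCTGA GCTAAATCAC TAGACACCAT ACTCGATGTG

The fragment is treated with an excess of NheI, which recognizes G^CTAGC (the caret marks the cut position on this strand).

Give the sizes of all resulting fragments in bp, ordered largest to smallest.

The NheI site (GCTAGC) starts at position 71.
NheI cuts after the first base of each site, so after position 71.
Linear molecule, 1 cut → 2 fragments:
  1–71 → 71 bp
  72–160 → 89 bp
Sorted largest to smallest: 89, 71 bp.

89, 71 bp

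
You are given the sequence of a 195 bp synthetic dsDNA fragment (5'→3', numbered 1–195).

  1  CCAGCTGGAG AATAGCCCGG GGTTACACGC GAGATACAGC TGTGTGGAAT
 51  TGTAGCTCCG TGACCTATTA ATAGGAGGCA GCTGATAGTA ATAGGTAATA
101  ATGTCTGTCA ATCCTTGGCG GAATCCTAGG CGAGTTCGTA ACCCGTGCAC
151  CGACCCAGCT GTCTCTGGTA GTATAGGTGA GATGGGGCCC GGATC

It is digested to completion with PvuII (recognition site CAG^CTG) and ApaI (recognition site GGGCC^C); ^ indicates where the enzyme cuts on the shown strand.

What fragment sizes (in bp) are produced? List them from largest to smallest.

PvuII sites (CAGCTG) start at positions 2, 37, 79, 156.
PvuII cuts after base 3 of each site, so after positions 4, 39, 81, 158.
The ApaI site (GGGCCC) starts at position 185.
ApaI cuts after base 5 of each site (before the last base), so after position 189.
Combined cut positions: 4, 39, 81, 158, 189.
Linear molecule, 5 cuts → 6 fragments:
  1–4 → 4 bp
  5–39 → 35 bp
  40–81 → 42 bp
  82–158 → 77 bp
  159–189 → 31 bp
  190–195 → 6 bp
Sorted largest to smallest: 77, 42, 35, 31, 6, 4 bp.

77, 42, 35, 31, 6, 4 bp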